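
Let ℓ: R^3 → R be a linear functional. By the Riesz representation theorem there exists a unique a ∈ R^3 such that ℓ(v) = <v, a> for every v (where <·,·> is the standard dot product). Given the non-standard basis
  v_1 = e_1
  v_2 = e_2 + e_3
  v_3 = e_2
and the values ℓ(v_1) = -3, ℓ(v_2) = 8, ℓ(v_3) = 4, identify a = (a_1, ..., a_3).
a = (-3, 4, 4)

Write a = (a_1, ..., a_3) in the standard basis. For each basis vector v_i, ℓ(v_i) = <v_i, a> is a linear equation in the a_j's. Collect the n equations into a matrix system V a = ℓ, where row i of V is v_i (expressed in the standard basis). Since V is invertible (lower-triangular with 1s on the diagonal, up to permutation), solve by back-substitution:
  V =
[[1, 0, 0],
 [0, 1, 1],
 [0, 1, 0]]
  V a = (-3, 8, 4)
Solving gives a = (-3, 4, 4).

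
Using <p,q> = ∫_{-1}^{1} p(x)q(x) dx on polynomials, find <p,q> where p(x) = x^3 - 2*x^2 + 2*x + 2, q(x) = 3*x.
<p,q> = 26/5

Expand the product: p(x)·q(x) = 3*x^4 - 6*x^3 + 6*x^2 + 6*x.
∫_{-1}^{1} of each monomial x^k gives [2/(k+1) if k even, 0 if k odd]. Integrating term-by-term (or equivalently evaluating the antiderivative F(x) = 3*x^5/5 - 3*x^4/2 + 2*x^3 + 3*x^2 at the endpoints):
  F(1) − F(−1) = 41/10 − (-11/10) = 26/5.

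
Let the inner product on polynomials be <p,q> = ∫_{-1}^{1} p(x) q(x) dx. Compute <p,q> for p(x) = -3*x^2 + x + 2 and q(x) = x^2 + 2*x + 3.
<p,q> = 112/15

Expand the product: p(x)·q(x) = -3*x^4 - 5*x^3 - 5*x^2 + 7*x + 6.
∫_{-1}^{1} of each monomial x^k gives [2/(k+1) if k even, 0 if k odd]. Integrating term-by-term (or equivalently evaluating the antiderivative F(x) = -3*x^5/5 - 5*x^4/4 - 5*x^3/3 + 7*x^2/2 + 6*x at the endpoints):
  F(1) − F(−1) = 359/60 − (-89/60) = 112/15.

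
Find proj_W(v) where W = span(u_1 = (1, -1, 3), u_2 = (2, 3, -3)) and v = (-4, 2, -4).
proj_W(v) = (-218/71, 43/71, -339/71)

Set up U = [u_1 | ... | u_2] ∈ R^(3×2). The projector onto W = col(U) is P = U (U^T U)^(-1) U^T.
Compute U^T U =
  [11, -10]
  [-10, 22],
and U^T v = (-18, 10).
Solve U^T U · c = U^T v for the coefficients: c = (-148/71, -35/71). The projection is proj_W(v) = U c.
Check: (v - proj_W(v)) · u_1 = 0  (should be 0).
Check: (v - proj_W(v)) · u_2 = 0  (should be 0).
Result: proj_W(v) = (-218/71, 43/71, -339/71).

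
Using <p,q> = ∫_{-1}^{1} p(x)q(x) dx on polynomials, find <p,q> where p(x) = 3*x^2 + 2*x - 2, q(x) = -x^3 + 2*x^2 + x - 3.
<p,q> = 94/15

Expand the product: p(x)·q(x) = -3*x^5 + 4*x^4 + 9*x^3 - 11*x^2 - 8*x + 6.
∫_{-1}^{1} of each monomial x^k gives [2/(k+1) if k even, 0 if k odd]. Integrating term-by-term (or equivalently evaluating the antiderivative F(x) = -x^6/2 + 4*x^5/5 + 9*x^4/4 - 11*x^3/3 - 4*x^2 + 6*x at the endpoints):
  F(1) − F(−1) = 53/60 − (-323/60) = 94/15.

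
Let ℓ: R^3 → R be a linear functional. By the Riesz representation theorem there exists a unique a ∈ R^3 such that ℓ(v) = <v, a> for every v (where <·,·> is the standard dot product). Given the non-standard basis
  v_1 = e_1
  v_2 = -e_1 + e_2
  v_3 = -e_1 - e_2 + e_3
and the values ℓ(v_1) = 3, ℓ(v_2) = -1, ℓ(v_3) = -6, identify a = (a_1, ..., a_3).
a = (3, 2, -1)

Write a = (a_1, ..., a_3) in the standard basis. For each basis vector v_i, ℓ(v_i) = <v_i, a> is a linear equation in the a_j's. Collect the n equations into a matrix system V a = ℓ, where row i of V is v_i (expressed in the standard basis). Since V is invertible (lower-triangular with 1s on the diagonal, up to permutation), solve by back-substitution:
  V =
[[1, 0, 0],
 [-1, 1, 0],
 [-1, -1, 1]]
  V a = (3, -1, -6)
Solving gives a = (3, 2, -1).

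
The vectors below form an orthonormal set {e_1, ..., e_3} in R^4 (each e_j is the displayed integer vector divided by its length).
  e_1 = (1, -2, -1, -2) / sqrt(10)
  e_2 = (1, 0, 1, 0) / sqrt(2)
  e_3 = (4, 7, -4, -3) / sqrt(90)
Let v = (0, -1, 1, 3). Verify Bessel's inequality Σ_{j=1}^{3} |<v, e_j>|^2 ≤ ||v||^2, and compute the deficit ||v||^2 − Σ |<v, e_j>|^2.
Σ |<v, e_j>|^2 = 67/9; ||v||^2 = 11; deficit = 32/9

Write each e_j = u_j / sqrt(<u_j, u_j>) where u_j is the displayed integer vector. Then <v, e_j> = <v, u_j> / sqrt(<u_j, u_j>), so |<v, e_j>|^2 = <v, u_j>^2 / <u_j, u_j>.
Coefficients: <v, e_1> = -5/sqrt(10), <v, e_2> = 1/sqrt(2), <v, e_3> = -20/sqrt(90).
Square and sum: Σ |<v, e_j>|^2 = 67/9.
Compute ||v||^2 = v·v = 11.
Deficit = 11 − 67/9 = 32/9 ≥ 0, confirming Bessel's inequality. (The deficit equals ||v − Σ <v,e_j> e_j||^2, the squared distance from v to span{e_j}.)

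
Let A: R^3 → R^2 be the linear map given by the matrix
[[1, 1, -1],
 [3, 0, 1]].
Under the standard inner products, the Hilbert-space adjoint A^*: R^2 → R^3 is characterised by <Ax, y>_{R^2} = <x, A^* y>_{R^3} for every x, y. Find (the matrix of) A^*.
A^* = A^T =
[[1, 3],
 [1, 0],
 [-1, 1]]

For real matrices with standard dot products, the defining identity <Ax, y> = <x, A^* y> gives (Ax)^T y = x^T (A^*) y, i.e. x^T A^T y = x^T (A^*) y. Since this holds for all x, y, we must have A^* = A^T. Therefore
A^* =
[[1, 3],
 [1, 0],
 [-1, 1]].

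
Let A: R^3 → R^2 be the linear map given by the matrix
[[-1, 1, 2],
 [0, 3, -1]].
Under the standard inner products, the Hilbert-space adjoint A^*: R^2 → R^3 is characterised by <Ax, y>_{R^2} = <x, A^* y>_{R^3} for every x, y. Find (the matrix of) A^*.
A^* = A^T =
[[-1, 0],
 [1, 3],
 [2, -1]]

For real matrices with standard dot products, the defining identity <Ax, y> = <x, A^* y> gives (Ax)^T y = x^T (A^*) y, i.e. x^T A^T y = x^T (A^*) y. Since this holds for all x, y, we must have A^* = A^T. Therefore
A^* =
[[-1, 0],
 [1, 3],
 [2, -1]].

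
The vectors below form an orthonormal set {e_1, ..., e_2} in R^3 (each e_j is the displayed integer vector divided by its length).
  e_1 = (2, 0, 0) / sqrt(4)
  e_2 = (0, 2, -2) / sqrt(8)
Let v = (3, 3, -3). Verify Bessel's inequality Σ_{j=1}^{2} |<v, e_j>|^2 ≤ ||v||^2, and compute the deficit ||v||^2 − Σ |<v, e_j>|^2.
Σ |<v, e_j>|^2 = 27; ||v||^2 = 27; deficit = 0

Write each e_j = u_j / sqrt(<u_j, u_j>) where u_j is the displayed integer vector. Then <v, e_j> = <v, u_j> / sqrt(<u_j, u_j>), so |<v, e_j>|^2 = <v, u_j>^2 / <u_j, u_j>.
Coefficients: <v, e_1> = 6/sqrt(4), <v, e_2> = 12/sqrt(8).
Square and sum: Σ |<v, e_j>|^2 = 27.
Compute ||v||^2 = v·v = 27.
Deficit = 27 − 27 = 0 ≥ 0, confirming Bessel's inequality. (The deficit equals ||v − Σ <v,e_j> e_j||^2, the squared distance from v to span{e_j}.)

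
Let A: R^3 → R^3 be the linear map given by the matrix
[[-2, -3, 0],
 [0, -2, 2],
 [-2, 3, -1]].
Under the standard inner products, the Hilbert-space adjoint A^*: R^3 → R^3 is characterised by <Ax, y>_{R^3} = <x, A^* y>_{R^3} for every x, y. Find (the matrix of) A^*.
A^* = A^T =
[[-2, 0, -2],
 [-3, -2, 3],
 [0, 2, -1]]

For real matrices with standard dot products, the defining identity <Ax, y> = <x, A^* y> gives (Ax)^T y = x^T (A^*) y, i.e. x^T A^T y = x^T (A^*) y. Since this holds for all x, y, we must have A^* = A^T. Therefore
A^* =
[[-2, 0, -2],
 [-3, -2, 3],
 [0, 2, -1]].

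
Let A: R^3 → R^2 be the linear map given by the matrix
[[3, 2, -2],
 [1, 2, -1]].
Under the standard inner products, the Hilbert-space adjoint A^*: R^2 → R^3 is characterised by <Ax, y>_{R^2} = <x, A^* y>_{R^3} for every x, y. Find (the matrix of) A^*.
A^* = A^T =
[[3, 1],
 [2, 2],
 [-2, -1]]

For real matrices with standard dot products, the defining identity <Ax, y> = <x, A^* y> gives (Ax)^T y = x^T (A^*) y, i.e. x^T A^T y = x^T (A^*) y. Since this holds for all x, y, we must have A^* = A^T. Therefore
A^* =
[[3, 1],
 [2, 2],
 [-2, -1]].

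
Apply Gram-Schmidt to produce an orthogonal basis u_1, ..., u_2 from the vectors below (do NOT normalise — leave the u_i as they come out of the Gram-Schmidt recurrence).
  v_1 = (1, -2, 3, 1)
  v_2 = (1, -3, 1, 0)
Orthogonal basis:
  u_1 = (1, -2, 3, 1)
  u_2 = (1/3, -5/3, -1, -2/3)

Apply the Gram-Schmidt recurrence
  u_1 = v_1
  u_i = v_i − Σ_{j<i} ((v_i · u_j) / (u_j · u_j)) · u_j.

Step by step this gives:
  u_1 = (1, -2, 3, 1)
  u_2 = (1/3, -5/3, -1, -2/3)

Orthogonality check:
  u_2 · u_1 = 0 (should be 0)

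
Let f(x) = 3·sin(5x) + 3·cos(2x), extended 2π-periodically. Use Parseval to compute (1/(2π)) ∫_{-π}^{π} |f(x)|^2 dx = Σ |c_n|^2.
Σ |c_n|^2 = 9

Expand |f|^2 and use orthogonality of {sin(nx), cos(mx)} on [-π, π]:
  ∫_{-π}^{π} sin(nx)^2 dx = π, ∫ cos(mx)^2 dx = π, and cross terms integrate to 0.
So ∫_{-π}^{π} f(x)^2 dx = 3^2 · π + 3^2 · π = (9 + 9)π.
Divide by 2π: (9 + 9)/2 = 9.
By Parseval, this equals Σ |c_n|^2.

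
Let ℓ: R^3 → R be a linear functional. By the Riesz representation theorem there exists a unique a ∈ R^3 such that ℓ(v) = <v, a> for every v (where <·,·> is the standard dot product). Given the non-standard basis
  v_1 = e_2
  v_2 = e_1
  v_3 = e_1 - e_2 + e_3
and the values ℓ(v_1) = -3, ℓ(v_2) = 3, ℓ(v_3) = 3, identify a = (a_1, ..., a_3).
a = (3, -3, -3)

Write a = (a_1, ..., a_3) in the standard basis. For each basis vector v_i, ℓ(v_i) = <v_i, a> is a linear equation in the a_j's. Collect the n equations into a matrix system V a = ℓ, where row i of V is v_i (expressed in the standard basis). Since V is invertible (lower-triangular with 1s on the diagonal, up to permutation), solve by back-substitution:
  V =
[[0, 1, 0],
 [1, 0, 0],
 [1, -1, 1]]
  V a = (-3, 3, 3)
Solving gives a = (3, -3, -3).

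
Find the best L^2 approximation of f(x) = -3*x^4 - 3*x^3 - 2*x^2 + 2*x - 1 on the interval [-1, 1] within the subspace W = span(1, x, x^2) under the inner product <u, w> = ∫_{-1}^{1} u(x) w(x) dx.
g(x) = -32*x^2/7 + x/5 - 26/35

The best approximation g ∈ W is the orthogonal projection of f onto W. Writing g = a_0 + a_1 x + a_2 x^2, the coefficients solve the normal equations G · a = b where
  G_{ij} = <φ_i, φ_j> and b_i = <f, φ_i>, with φ_0 = 1, φ_1 = x, φ_2 = x^2.
G =
  [2, 0, 2/3]
  [0, 2/3, 0]
  [2/3, 0, 2/5],
b = (-68/15, 2/15, -244/105).
Solving gives a_0 = -26/35, a_1 = 1/5, a_2 = -32/7, so
  g(x) = -32*x^2/7 + x/5 - 26/35.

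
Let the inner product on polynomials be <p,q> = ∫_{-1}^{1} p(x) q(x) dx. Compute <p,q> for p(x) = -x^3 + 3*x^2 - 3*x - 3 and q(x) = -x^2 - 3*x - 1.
<p,q> = 12

Expand the product: p(x)·q(x) = x^5 - 5*x^3 + 9*x^2 + 12*x + 3.
∫_{-1}^{1} of each monomial x^k gives [2/(k+1) if k even, 0 if k odd]. Integrating term-by-term (or equivalently evaluating the antiderivative F(x) = x^6/6 - 5*x^4/4 + 3*x^3 + 6*x^2 + 3*x at the endpoints):
  F(1) − F(−1) = 131/12 − (-13/12) = 12.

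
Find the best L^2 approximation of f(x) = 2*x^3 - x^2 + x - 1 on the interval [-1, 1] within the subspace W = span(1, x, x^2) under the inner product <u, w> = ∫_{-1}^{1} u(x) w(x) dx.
g(x) = -x^2 + 11*x/5 - 1

The best approximation g ∈ W is the orthogonal projection of f onto W. Writing g = a_0 + a_1 x + a_2 x^2, the coefficients solve the normal equations G · a = b where
  G_{ij} = <φ_i, φ_j> and b_i = <f, φ_i>, with φ_0 = 1, φ_1 = x, φ_2 = x^2.
G =
  [2, 0, 2/3]
  [0, 2/3, 0]
  [2/3, 0, 2/5],
b = (-8/3, 22/15, -16/15).
Solving gives a_0 = -1, a_1 = 11/5, a_2 = -1, so
  g(x) = -x^2 + 11*x/5 - 1.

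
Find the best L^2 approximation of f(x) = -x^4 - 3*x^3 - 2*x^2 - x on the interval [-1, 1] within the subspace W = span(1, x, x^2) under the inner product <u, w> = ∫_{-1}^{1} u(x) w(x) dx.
g(x) = -20*x^2/7 - 14*x/5 + 3/35

The best approximation g ∈ W is the orthogonal projection of f onto W. Writing g = a_0 + a_1 x + a_2 x^2, the coefficients solve the normal equations G · a = b where
  G_{ij} = <φ_i, φ_j> and b_i = <f, φ_i>, with φ_0 = 1, φ_1 = x, φ_2 = x^2.
G =
  [2, 0, 2/3]
  [0, 2/3, 0]
  [2/3, 0, 2/5],
b = (-26/15, -28/15, -38/35).
Solving gives a_0 = 3/35, a_1 = -14/5, a_2 = -20/7, so
  g(x) = -20*x^2/7 - 14*x/5 + 3/35.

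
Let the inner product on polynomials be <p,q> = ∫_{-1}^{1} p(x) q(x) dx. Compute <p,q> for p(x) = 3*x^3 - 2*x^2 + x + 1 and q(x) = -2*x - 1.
<p,q> = -22/5

Expand the product: p(x)·q(x) = -6*x^4 + x^3 - 3*x - 1.
∫_{-1}^{1} of each monomial x^k gives [2/(k+1) if k even, 0 if k odd]. Integrating term-by-term (or equivalently evaluating the antiderivative F(x) = -6*x^5/5 + x^4/4 - 3*x^2/2 - x at the endpoints):
  F(1) − F(−1) = -69/20 − (19/20) = -22/5.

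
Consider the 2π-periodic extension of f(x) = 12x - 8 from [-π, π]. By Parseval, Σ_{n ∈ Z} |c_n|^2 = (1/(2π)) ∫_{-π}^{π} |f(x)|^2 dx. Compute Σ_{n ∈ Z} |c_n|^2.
Σ |c_n|^2 = 48π^2 + 64

Expand and integrate term by term over [-π, π]:
  ∫ (12x)^2 dx = 144·(2π^3/3); ∫ 2·12·(-8)·x dx = 0 (odd integrand); ∫ (-8)^2 dx = 64·2π.
So (1/(2π)) ∫_{-π}^{π} (12x - 8)^2 dx = 144π^2/3 + 64 = 48π^2 + 64.
Parseval ⇒ Σ |c_n|^2 = 48π^2 + 64.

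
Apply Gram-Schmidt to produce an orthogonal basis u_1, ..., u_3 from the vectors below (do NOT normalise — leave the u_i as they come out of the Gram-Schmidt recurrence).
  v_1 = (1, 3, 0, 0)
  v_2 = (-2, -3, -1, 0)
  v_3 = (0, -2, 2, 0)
Orthogonal basis:
  u_1 = (1, 3, 0, 0)
  u_2 = (-9/10, 3/10, -1, 0)
  u_3 = (-12/19, 4/19, 12/19, 0)

Apply the Gram-Schmidt recurrence
  u_1 = v_1
  u_i = v_i − Σ_{j<i} ((v_i · u_j) / (u_j · u_j)) · u_j.

Step by step this gives:
  u_1 = (1, 3, 0, 0)
  u_2 = (-9/10, 3/10, -1, 0)
  u_3 = (-12/19, 4/19, 12/19, 0)

Orthogonality check:
  u_2 · u_1 = 0 (should be 0)
  u_3 · u_1 = 0 (should be 0)
  u_3 · u_2 = 0 (should be 0)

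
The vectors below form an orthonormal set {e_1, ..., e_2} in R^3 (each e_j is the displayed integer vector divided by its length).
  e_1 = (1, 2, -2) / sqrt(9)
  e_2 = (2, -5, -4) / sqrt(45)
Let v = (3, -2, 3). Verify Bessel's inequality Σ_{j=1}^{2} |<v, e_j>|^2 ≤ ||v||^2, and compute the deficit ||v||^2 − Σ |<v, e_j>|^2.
Σ |<v, e_j>|^2 = 29/5; ||v||^2 = 22; deficit = 81/5

Write each e_j = u_j / sqrt(<u_j, u_j>) where u_j is the displayed integer vector. Then <v, e_j> = <v, u_j> / sqrt(<u_j, u_j>), so |<v, e_j>|^2 = <v, u_j>^2 / <u_j, u_j>.
Coefficients: <v, e_1> = -7/sqrt(9), <v, e_2> = 4/sqrt(45).
Square and sum: Σ |<v, e_j>|^2 = 29/5.
Compute ||v||^2 = v·v = 22.
Deficit = 22 − 29/5 = 81/5 ≥ 0, confirming Bessel's inequality. (The deficit equals ||v − Σ <v,e_j> e_j||^2, the squared distance from v to span{e_j}.)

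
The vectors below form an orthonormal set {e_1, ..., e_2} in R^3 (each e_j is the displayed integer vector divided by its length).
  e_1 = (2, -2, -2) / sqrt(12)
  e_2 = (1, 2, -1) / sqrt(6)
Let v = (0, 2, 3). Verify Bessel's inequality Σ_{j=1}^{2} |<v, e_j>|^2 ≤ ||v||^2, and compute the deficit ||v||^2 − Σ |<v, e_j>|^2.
Σ |<v, e_j>|^2 = 17/2; ||v||^2 = 13; deficit = 9/2

Write each e_j = u_j / sqrt(<u_j, u_j>) where u_j is the displayed integer vector. Then <v, e_j> = <v, u_j> / sqrt(<u_j, u_j>), so |<v, e_j>|^2 = <v, u_j>^2 / <u_j, u_j>.
Coefficients: <v, e_1> = -10/sqrt(12), <v, e_2> = 1/sqrt(6).
Square and sum: Σ |<v, e_j>|^2 = 17/2.
Compute ||v||^2 = v·v = 13.
Deficit = 13 − 17/2 = 9/2 ≥ 0, confirming Bessel's inequality. (The deficit equals ||v − Σ <v,e_j> e_j||^2, the squared distance from v to span{e_j}.)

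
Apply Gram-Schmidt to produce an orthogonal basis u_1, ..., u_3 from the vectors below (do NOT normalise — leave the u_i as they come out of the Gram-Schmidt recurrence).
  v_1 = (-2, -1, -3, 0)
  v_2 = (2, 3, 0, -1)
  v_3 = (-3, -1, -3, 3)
Orthogonal basis:
  u_1 = (-2, -1, -3, 0)
  u_2 = (1, 5/2, -3/2, -1)
  u_3 = (-1/3, 23/21, -1/7, 55/21)

Apply the Gram-Schmidt recurrence
  u_1 = v_1
  u_i = v_i − Σ_{j<i} ((v_i · u_j) / (u_j · u_j)) · u_j.

Step by step this gives:
  u_1 = (-2, -1, -3, 0)
  u_2 = (1, 5/2, -3/2, -1)
  u_3 = (-1/3, 23/21, -1/7, 55/21)

Orthogonality check:
  u_2 · u_1 = 0 (should be 0)
  u_3 · u_1 = 0 (should be 0)
  u_3 · u_2 = 0 (should be 0)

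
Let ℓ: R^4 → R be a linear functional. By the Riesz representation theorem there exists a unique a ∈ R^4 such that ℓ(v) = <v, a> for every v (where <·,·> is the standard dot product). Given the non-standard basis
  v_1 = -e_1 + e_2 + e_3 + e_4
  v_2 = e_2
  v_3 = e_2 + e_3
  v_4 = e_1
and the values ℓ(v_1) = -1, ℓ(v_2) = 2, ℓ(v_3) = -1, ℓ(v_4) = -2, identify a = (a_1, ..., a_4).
a = (-2, 2, -3, -2)

Write a = (a_1, ..., a_4) in the standard basis. For each basis vector v_i, ℓ(v_i) = <v_i, a> is a linear equation in the a_j's. Collect the n equations into a matrix system V a = ℓ, where row i of V is v_i (expressed in the standard basis). Since V is invertible (lower-triangular with 1s on the diagonal, up to permutation), solve by back-substitution:
  V =
[[-1, 1, 1, 1],
 [0, 1, 0, 0],
 [0, 1, 1, 0],
 [1, 0, 0, 0]]
  V a = (-1, 2, -1, -2)
Solving gives a = (-2, 2, -3, -2).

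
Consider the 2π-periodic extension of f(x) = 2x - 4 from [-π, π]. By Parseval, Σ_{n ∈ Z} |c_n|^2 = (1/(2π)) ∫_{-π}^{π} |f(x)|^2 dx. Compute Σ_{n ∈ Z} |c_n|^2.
Σ |c_n|^2 = 4π^2/3 + 16

Expand and integrate term by term over [-π, π]:
  ∫ (2x)^2 dx = 4·(2π^3/3); ∫ 2·2·(-4)·x dx = 0 (odd integrand); ∫ (-4)^2 dx = 16·2π.
So (1/(2π)) ∫_{-π}^{π} (2x - 4)^2 dx = 4π^2/3 + 16 = 4π^2/3 + 16.
Parseval ⇒ Σ |c_n|^2 = 4π^2/3 + 16.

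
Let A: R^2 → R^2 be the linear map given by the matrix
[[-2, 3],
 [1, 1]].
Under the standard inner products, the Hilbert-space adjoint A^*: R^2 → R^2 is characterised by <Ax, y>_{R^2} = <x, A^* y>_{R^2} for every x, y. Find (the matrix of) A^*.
A^* = A^T =
[[-2, 1],
 [3, 1]]

For real matrices with standard dot products, the defining identity <Ax, y> = <x, A^* y> gives (Ax)^T y = x^T (A^*) y, i.e. x^T A^T y = x^T (A^*) y. Since this holds for all x, y, we must have A^* = A^T. Therefore
A^* =
[[-2, 1],
 [3, 1]].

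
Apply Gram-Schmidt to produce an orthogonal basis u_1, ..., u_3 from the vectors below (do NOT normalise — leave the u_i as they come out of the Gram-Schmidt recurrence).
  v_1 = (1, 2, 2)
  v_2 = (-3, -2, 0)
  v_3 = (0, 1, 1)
Orthogonal basis:
  u_1 = (1, 2, 2)
  u_2 = (-20/9, -4/9, 14/9)
  u_3 = (-2/17, 3/17, -2/17)

Apply the Gram-Schmidt recurrence
  u_1 = v_1
  u_i = v_i − Σ_{j<i} ((v_i · u_j) / (u_j · u_j)) · u_j.

Step by step this gives:
  u_1 = (1, 2, 2)
  u_2 = (-20/9, -4/9, 14/9)
  u_3 = (-2/17, 3/17, -2/17)

Orthogonality check:
  u_2 · u_1 = 0 (should be 0)
  u_3 · u_1 = 0 (should be 0)
  u_3 · u_2 = 0 (should be 0)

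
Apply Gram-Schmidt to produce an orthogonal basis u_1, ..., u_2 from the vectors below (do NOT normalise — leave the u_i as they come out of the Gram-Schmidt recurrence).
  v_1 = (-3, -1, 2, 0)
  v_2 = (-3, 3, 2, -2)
Orthogonal basis:
  u_1 = (-3, -1, 2, 0)
  u_2 = (-6/7, 26/7, 4/7, -2)

Apply the Gram-Schmidt recurrence
  u_1 = v_1
  u_i = v_i − Σ_{j<i} ((v_i · u_j) / (u_j · u_j)) · u_j.

Step by step this gives:
  u_1 = (-3, -1, 2, 0)
  u_2 = (-6/7, 26/7, 4/7, -2)

Orthogonality check:
  u_2 · u_1 = 0 (should be 0)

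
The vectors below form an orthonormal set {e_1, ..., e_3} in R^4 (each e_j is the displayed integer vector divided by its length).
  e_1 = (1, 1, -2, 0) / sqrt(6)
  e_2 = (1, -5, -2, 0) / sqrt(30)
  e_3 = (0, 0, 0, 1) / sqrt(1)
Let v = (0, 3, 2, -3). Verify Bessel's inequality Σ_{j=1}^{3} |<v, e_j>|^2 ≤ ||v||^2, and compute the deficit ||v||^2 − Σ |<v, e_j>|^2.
Σ |<v, e_j>|^2 = 106/5; ||v||^2 = 22; deficit = 4/5

Write each e_j = u_j / sqrt(<u_j, u_j>) where u_j is the displayed integer vector. Then <v, e_j> = <v, u_j> / sqrt(<u_j, u_j>), so |<v, e_j>|^2 = <v, u_j>^2 / <u_j, u_j>.
Coefficients: <v, e_1> = -1/sqrt(6), <v, e_2> = -19/sqrt(30), <v, e_3> = -3/sqrt(1).
Square and sum: Σ |<v, e_j>|^2 = 106/5.
Compute ||v||^2 = v·v = 22.
Deficit = 22 − 106/5 = 4/5 ≥ 0, confirming Bessel's inequality. (The deficit equals ||v − Σ <v,e_j> e_j||^2, the squared distance from v to span{e_j}.)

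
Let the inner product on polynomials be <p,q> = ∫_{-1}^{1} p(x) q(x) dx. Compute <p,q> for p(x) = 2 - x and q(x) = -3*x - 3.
<p,q> = -10

Expand the product: p(x)·q(x) = 3*x^2 - 3*x - 6.
∫_{-1}^{1} of each monomial x^k gives [2/(k+1) if k even, 0 if k odd]. Integrating term-by-term (or equivalently evaluating the antiderivative F(x) = x^3 - 3*x^2/2 - 6*x at the endpoints):
  F(1) − F(−1) = -13/2 − (7/2) = -10.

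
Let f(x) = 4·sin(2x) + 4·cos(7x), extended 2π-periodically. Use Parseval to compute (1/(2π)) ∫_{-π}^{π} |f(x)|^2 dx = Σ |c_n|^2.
Σ |c_n|^2 = 16

Expand |f|^2 and use orthogonality of {sin(nx), cos(mx)} on [-π, π]:
  ∫_{-π}^{π} sin(nx)^2 dx = π, ∫ cos(mx)^2 dx = π, and cross terms integrate to 0.
So ∫_{-π}^{π} f(x)^2 dx = 4^2 · π + 4^2 · π = (16 + 16)π.
Divide by 2π: (16 + 16)/2 = 16.
By Parseval, this equals Σ |c_n|^2.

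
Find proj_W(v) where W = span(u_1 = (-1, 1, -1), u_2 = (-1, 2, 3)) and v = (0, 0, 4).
proj_W(v) = (10/21, 8/21, 82/21)

Set up U = [u_1 | ... | u_2] ∈ R^(3×2). The projector onto W = col(U) is P = U (U^T U)^(-1) U^T.
Compute U^T U =
  [3, 0]
  [0, 14],
and U^T v = (-4, 12).
Solve U^T U · c = U^T v for the coefficients: c = (-4/3, 6/7). The projection is proj_W(v) = U c.
Check: (v - proj_W(v)) · u_1 = 0  (should be 0).
Check: (v - proj_W(v)) · u_2 = 0  (should be 0).
Result: proj_W(v) = (10/21, 8/21, 82/21).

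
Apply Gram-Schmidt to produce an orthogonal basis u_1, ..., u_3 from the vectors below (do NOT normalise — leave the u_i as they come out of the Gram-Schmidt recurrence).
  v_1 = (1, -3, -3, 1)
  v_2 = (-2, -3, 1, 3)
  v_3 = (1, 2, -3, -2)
Orthogonal basis:
  u_1 = (1, -3, -3, 1)
  u_2 = (-47/20, -39/20, 41/20, 53/20)
  u_3 = (-154/137, 85/137, -128/137, 25/137)

Apply the Gram-Schmidt recurrence
  u_1 = v_1
  u_i = v_i − Σ_{j<i} ((v_i · u_j) / (u_j · u_j)) · u_j.

Step by step this gives:
  u_1 = (1, -3, -3, 1)
  u_2 = (-47/20, -39/20, 41/20, 53/20)
  u_3 = (-154/137, 85/137, -128/137, 25/137)

Orthogonality check:
  u_2 · u_1 = 0 (should be 0)
  u_3 · u_1 = 0 (should be 0)
  u_3 · u_2 = 0 (should be 0)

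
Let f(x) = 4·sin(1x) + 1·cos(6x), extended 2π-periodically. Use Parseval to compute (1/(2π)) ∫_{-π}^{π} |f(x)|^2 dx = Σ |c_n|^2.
Σ |c_n|^2 = 17/2

Expand |f|^2 and use orthogonality of {sin(nx), cos(mx)} on [-π, π]:
  ∫_{-π}^{π} sin(nx)^2 dx = π, ∫ cos(mx)^2 dx = π, and cross terms integrate to 0.
So ∫_{-π}^{π} f(x)^2 dx = 4^2 · π + 1^2 · π = (16 + 1)π.
Divide by 2π: (16 + 1)/2 = 17/2.
By Parseval, this equals Σ |c_n|^2.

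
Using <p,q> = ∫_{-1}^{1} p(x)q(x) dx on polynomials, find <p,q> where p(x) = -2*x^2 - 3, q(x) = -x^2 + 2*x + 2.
<p,q> = -178/15

Expand the product: p(x)·q(x) = 2*x^4 - 4*x^3 - x^2 - 6*x - 6.
∫_{-1}^{1} of each monomial x^k gives [2/(k+1) if k even, 0 if k odd]. Integrating term-by-term (or equivalently evaluating the antiderivative F(x) = 2*x^5/5 - x^4 - x^3/3 - 3*x^2 - 6*x at the endpoints):
  F(1) − F(−1) = -149/15 − (29/15) = -178/15.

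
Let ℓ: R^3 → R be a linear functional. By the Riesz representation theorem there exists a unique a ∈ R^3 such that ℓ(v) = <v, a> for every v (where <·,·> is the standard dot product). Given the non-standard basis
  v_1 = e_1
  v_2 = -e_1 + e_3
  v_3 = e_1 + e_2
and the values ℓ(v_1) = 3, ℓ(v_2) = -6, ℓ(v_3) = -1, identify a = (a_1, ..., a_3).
a = (3, -4, -3)

Write a = (a_1, ..., a_3) in the standard basis. For each basis vector v_i, ℓ(v_i) = <v_i, a> is a linear equation in the a_j's. Collect the n equations into a matrix system V a = ℓ, where row i of V is v_i (expressed in the standard basis). Since V is invertible (lower-triangular with 1s on the diagonal, up to permutation), solve by back-substitution:
  V =
[[1, 0, 0],
 [-1, 0, 1],
 [1, 1, 0]]
  V a = (3, -6, -1)
Solving gives a = (3, -4, -3).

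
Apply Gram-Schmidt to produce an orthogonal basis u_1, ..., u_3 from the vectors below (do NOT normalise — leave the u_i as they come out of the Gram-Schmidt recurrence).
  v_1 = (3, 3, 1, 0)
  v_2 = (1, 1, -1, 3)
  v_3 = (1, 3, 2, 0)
Orthogonal basis:
  u_1 = (3, 3, 1, 0)
  u_2 = (4/19, 4/19, -24/19, 3)
  u_3 = (-239/203, 167/203, 216/203, 96/203)

Apply the Gram-Schmidt recurrence
  u_1 = v_1
  u_i = v_i − Σ_{j<i} ((v_i · u_j) / (u_j · u_j)) · u_j.

Step by step this gives:
  u_1 = (3, 3, 1, 0)
  u_2 = (4/19, 4/19, -24/19, 3)
  u_3 = (-239/203, 167/203, 216/203, 96/203)

Orthogonality check:
  u_2 · u_1 = 0 (should be 0)
  u_3 · u_1 = 0 (should be 0)
  u_3 · u_2 = 0 (should be 0)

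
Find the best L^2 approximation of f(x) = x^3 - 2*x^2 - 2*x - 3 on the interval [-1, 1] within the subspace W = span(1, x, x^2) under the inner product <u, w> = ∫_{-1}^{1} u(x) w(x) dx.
g(x) = -2*x^2 - 7*x/5 - 3

The best approximation g ∈ W is the orthogonal projection of f onto W. Writing g = a_0 + a_1 x + a_2 x^2, the coefficients solve the normal equations G · a = b where
  G_{ij} = <φ_i, φ_j> and b_i = <f, φ_i>, with φ_0 = 1, φ_1 = x, φ_2 = x^2.
G =
  [2, 0, 2/3]
  [0, 2/3, 0]
  [2/3, 0, 2/5],
b = (-22/3, -14/15, -14/5).
Solving gives a_0 = -3, a_1 = -7/5, a_2 = -2, so
  g(x) = -2*x^2 - 7*x/5 - 3.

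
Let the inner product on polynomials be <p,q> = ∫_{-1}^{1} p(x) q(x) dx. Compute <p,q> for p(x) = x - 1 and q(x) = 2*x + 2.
<p,q> = -8/3

Expand the product: p(x)·q(x) = 2*x^2 - 2.
∫_{-1}^{1} of each monomial x^k gives [2/(k+1) if k even, 0 if k odd]. Integrating term-by-term (or equivalently evaluating the antiderivative F(x) = 2*x^3/3 - 2*x at the endpoints):
  F(1) − F(−1) = -4/3 − (4/3) = -8/3.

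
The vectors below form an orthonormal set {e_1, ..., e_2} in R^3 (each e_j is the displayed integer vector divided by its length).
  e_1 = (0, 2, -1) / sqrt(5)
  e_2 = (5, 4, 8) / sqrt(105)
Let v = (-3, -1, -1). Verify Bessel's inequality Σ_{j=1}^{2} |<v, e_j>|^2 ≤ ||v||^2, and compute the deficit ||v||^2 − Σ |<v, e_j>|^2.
Σ |<v, e_j>|^2 = 50/7; ||v||^2 = 11; deficit = 27/7

Write each e_j = u_j / sqrt(<u_j, u_j>) where u_j is the displayed integer vector. Then <v, e_j> = <v, u_j> / sqrt(<u_j, u_j>), so |<v, e_j>|^2 = <v, u_j>^2 / <u_j, u_j>.
Coefficients: <v, e_1> = -1/sqrt(5), <v, e_2> = -27/sqrt(105).
Square and sum: Σ |<v, e_j>|^2 = 50/7.
Compute ||v||^2 = v·v = 11.
Deficit = 11 − 50/7 = 27/7 ≥ 0, confirming Bessel's inequality. (The deficit equals ||v − Σ <v,e_j> e_j||^2, the squared distance from v to span{e_j}.)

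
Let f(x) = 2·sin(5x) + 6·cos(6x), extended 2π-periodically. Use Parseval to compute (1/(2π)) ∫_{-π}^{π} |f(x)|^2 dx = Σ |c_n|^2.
Σ |c_n|^2 = 20

Expand |f|^2 and use orthogonality of {sin(nx), cos(mx)} on [-π, π]:
  ∫_{-π}^{π} sin(nx)^2 dx = π, ∫ cos(mx)^2 dx = π, and cross terms integrate to 0.
So ∫_{-π}^{π} f(x)^2 dx = 2^2 · π + 6^2 · π = (4 + 36)π.
Divide by 2π: (4 + 36)/2 = 20.
By Parseval, this equals Σ |c_n|^2.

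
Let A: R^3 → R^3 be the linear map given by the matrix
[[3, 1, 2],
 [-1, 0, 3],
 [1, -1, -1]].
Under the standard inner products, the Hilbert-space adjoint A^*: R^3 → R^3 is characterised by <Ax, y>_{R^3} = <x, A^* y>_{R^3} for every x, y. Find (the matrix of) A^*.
A^* = A^T =
[[3, -1, 1],
 [1, 0, -1],
 [2, 3, -1]]

For real matrices with standard dot products, the defining identity <Ax, y> = <x, A^* y> gives (Ax)^T y = x^T (A^*) y, i.e. x^T A^T y = x^T (A^*) y. Since this holds for all x, y, we must have A^* = A^T. Therefore
A^* =
[[3, -1, 1],
 [1, 0, -1],
 [2, 3, -1]].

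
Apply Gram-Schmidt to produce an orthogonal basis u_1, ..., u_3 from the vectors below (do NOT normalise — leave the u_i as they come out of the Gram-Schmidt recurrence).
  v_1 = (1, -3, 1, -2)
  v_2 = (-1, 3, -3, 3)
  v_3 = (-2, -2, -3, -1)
Orthogonal basis:
  u_1 = (1, -3, 1, -2)
  u_2 = (4/15, -4/5, -26/15, 7/15)
  u_3 = (-153/59, -13/59, -38/59, -76/59)

Apply the Gram-Schmidt recurrence
  u_1 = v_1
  u_i = v_i − Σ_{j<i} ((v_i · u_j) / (u_j · u_j)) · u_j.

Step by step this gives:
  u_1 = (1, -3, 1, -2)
  u_2 = (4/15, -4/5, -26/15, 7/15)
  u_3 = (-153/59, -13/59, -38/59, -76/59)

Orthogonality check:
  u_2 · u_1 = 0 (should be 0)
  u_3 · u_1 = 0 (should be 0)
  u_3 · u_2 = 0 (should be 0)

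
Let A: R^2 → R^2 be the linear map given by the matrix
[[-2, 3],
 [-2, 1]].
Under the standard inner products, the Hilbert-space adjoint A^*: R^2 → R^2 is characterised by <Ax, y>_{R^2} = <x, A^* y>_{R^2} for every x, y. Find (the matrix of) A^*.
A^* = A^T =
[[-2, -2],
 [3, 1]]

For real matrices with standard dot products, the defining identity <Ax, y> = <x, A^* y> gives (Ax)^T y = x^T (A^*) y, i.e. x^T A^T y = x^T (A^*) y. Since this holds for all x, y, we must have A^* = A^T. Therefore
A^* =
[[-2, -2],
 [3, 1]].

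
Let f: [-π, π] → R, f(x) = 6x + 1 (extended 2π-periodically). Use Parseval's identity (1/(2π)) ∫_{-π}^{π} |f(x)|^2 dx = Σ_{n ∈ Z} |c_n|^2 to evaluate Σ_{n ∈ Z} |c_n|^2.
Σ |c_n|^2 = 12π^2 + 1

Expand and integrate term by term over [-π, π]:
  ∫ (6x)^2 dx = 36·(2π^3/3); ∫ 2·6·(1)·x dx = 0 (odd integrand); ∫ 1^2 dx = 1·2π.
So (1/(2π)) ∫_{-π}^{π} (6x + 1)^2 dx = 36π^2/3 + 1 = 12π^2 + 1.
Parseval ⇒ Σ |c_n|^2 = 12π^2 + 1.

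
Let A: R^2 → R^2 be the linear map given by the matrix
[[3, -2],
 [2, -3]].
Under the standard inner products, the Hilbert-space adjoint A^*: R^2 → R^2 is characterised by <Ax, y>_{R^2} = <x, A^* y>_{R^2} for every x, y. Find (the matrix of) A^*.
A^* = A^T =
[[3, 2],
 [-2, -3]]

For real matrices with standard dot products, the defining identity <Ax, y> = <x, A^* y> gives (Ax)^T y = x^T (A^*) y, i.e. x^T A^T y = x^T (A^*) y. Since this holds for all x, y, we must have A^* = A^T. Therefore
A^* =
[[3, 2],
 [-2, -3]].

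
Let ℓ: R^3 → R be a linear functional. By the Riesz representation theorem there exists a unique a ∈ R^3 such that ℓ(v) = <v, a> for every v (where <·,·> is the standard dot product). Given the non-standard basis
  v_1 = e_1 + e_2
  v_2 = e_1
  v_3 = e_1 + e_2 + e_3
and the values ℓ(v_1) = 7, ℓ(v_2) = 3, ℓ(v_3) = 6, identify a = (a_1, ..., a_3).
a = (3, 4, -1)

Write a = (a_1, ..., a_3) in the standard basis. For each basis vector v_i, ℓ(v_i) = <v_i, a> is a linear equation in the a_j's. Collect the n equations into a matrix system V a = ℓ, where row i of V is v_i (expressed in the standard basis). Since V is invertible (lower-triangular with 1s on the diagonal, up to permutation), solve by back-substitution:
  V =
[[1, 1, 0],
 [1, 0, 0],
 [1, 1, 1]]
  V a = (7, 3, 6)
Solving gives a = (3, 4, -1).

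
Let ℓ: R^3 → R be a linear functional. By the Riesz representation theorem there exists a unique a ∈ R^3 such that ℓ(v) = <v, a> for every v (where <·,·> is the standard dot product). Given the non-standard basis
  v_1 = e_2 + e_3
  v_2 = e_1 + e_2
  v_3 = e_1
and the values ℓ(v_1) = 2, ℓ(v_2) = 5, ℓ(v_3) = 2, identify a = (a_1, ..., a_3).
a = (2, 3, -1)

Write a = (a_1, ..., a_3) in the standard basis. For each basis vector v_i, ℓ(v_i) = <v_i, a> is a linear equation in the a_j's. Collect the n equations into a matrix system V a = ℓ, where row i of V is v_i (expressed in the standard basis). Since V is invertible (lower-triangular with 1s on the diagonal, up to permutation), solve by back-substitution:
  V =
[[0, 1, 1],
 [1, 1, 0],
 [1, 0, 0]]
  V a = (2, 5, 2)
Solving gives a = (2, 3, -1).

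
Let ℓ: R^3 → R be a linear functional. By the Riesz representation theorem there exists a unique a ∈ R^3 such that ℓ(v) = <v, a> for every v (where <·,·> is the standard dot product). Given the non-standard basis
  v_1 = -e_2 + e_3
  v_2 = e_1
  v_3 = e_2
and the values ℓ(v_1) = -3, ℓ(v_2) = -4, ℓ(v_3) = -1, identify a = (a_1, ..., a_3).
a = (-4, -1, -4)

Write a = (a_1, ..., a_3) in the standard basis. For each basis vector v_i, ℓ(v_i) = <v_i, a> is a linear equation in the a_j's. Collect the n equations into a matrix system V a = ℓ, where row i of V is v_i (expressed in the standard basis). Since V is invertible (lower-triangular with 1s on the diagonal, up to permutation), solve by back-substitution:
  V =
[[0, -1, 1],
 [1, 0, 0],
 [0, 1, 0]]
  V a = (-3, -4, -1)
Solving gives a = (-4, -1, -4).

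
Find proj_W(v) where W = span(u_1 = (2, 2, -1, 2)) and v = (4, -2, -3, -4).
proj_W(v) = (-2/13, -2/13, 1/13, -2/13)

Set up U = [u_1 | ... | u_1] ∈ R^(4×1). The projector onto W = col(U) is P = U (U^T U)^(-1) U^T.
Compute U^T U =
  [13],
and U^T v = (-1).
Solve U^T U · c = U^T v for the coefficients: c = (-1/13). The projection is proj_W(v) = U c.
Check: (v - proj_W(v)) · u_1 = 0  (should be 0).
Result: proj_W(v) = (-2/13, -2/13, 1/13, -2/13).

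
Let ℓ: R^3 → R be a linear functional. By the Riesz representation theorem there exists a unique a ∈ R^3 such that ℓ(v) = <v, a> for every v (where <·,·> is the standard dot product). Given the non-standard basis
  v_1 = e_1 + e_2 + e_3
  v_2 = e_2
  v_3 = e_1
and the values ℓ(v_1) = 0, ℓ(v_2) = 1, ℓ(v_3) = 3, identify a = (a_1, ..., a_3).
a = (3, 1, -4)

Write a = (a_1, ..., a_3) in the standard basis. For each basis vector v_i, ℓ(v_i) = <v_i, a> is a linear equation in the a_j's. Collect the n equations into a matrix system V a = ℓ, where row i of V is v_i (expressed in the standard basis). Since V is invertible (lower-triangular with 1s on the diagonal, up to permutation), solve by back-substitution:
  V =
[[1, 1, 1],
 [0, 1, 0],
 [1, 0, 0]]
  V a = (0, 1, 3)
Solving gives a = (3, 1, -4).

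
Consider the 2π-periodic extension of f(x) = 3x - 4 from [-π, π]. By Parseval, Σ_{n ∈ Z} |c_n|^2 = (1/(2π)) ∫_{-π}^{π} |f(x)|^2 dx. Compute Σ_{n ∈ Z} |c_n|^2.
Σ |c_n|^2 = 3π^2 + 16

Expand and integrate term by term over [-π, π]:
  ∫ (3x)^2 dx = 9·(2π^3/3); ∫ 2·3·(-4)·x dx = 0 (odd integrand); ∫ (-4)^2 dx = 16·2π.
So (1/(2π)) ∫_{-π}^{π} (3x - 4)^2 dx = 9π^2/3 + 16 = 3π^2 + 16.
Parseval ⇒ Σ |c_n|^2 = 3π^2 + 16.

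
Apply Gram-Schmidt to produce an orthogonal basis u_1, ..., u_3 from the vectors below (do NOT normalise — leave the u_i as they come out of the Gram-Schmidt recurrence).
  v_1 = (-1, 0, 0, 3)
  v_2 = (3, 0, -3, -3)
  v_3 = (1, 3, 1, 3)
Orthogonal basis:
  u_1 = (-1, 0, 0, 3)
  u_2 = (9/5, 0, -3, 3/5)
  u_3 = (12/7, 3, 8/7, 4/7)

Apply the Gram-Schmidt recurrence
  u_1 = v_1
  u_i = v_i − Σ_{j<i} ((v_i · u_j) / (u_j · u_j)) · u_j.

Step by step this gives:
  u_1 = (-1, 0, 0, 3)
  u_2 = (9/5, 0, -3, 3/5)
  u_3 = (12/7, 3, 8/7, 4/7)

Orthogonality check:
  u_2 · u_1 = 0 (should be 0)
  u_3 · u_1 = 0 (should be 0)
  u_3 · u_2 = 0 (should be 0)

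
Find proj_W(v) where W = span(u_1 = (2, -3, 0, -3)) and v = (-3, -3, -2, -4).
proj_W(v) = (15/11, -45/22, 0, -45/22)

Set up U = [u_1 | ... | u_1] ∈ R^(4×1). The projector onto W = col(U) is P = U (U^T U)^(-1) U^T.
Compute U^T U =
  [22],
and U^T v = (15).
Solve U^T U · c = U^T v for the coefficients: c = (15/22). The projection is proj_W(v) = U c.
Check: (v - proj_W(v)) · u_1 = 0  (should be 0).
Result: proj_W(v) = (15/11, -45/22, 0, -45/22).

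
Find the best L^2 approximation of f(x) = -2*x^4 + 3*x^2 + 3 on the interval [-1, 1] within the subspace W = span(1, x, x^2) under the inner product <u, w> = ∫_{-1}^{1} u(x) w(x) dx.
g(x) = 9*x^2/7 + 111/35

The best approximation g ∈ W is the orthogonal projection of f onto W. Writing g = a_0 + a_1 x + a_2 x^2, the coefficients solve the normal equations G · a = b where
  G_{ij} = <φ_i, φ_j> and b_i = <f, φ_i>, with φ_0 = 1, φ_1 = x, φ_2 = x^2.
G =
  [2, 0, 2/3]
  [0, 2/3, 0]
  [2/3, 0, 2/5],
b = (36/5, 0, 92/35).
Solving gives a_0 = 111/35, a_1 = 0, a_2 = 9/7, so
  g(x) = 9*x^2/7 + 111/35.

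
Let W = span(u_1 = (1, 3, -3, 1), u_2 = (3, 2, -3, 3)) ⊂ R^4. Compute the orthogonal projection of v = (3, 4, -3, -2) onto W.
proj_W(v) = (76/179, 662/179, -600/179, 76/179)

Set up U = [u_1 | ... | u_2] ∈ R^(4×2). The projector onto W = col(U) is P = U (U^T U)^(-1) U^T.
Compute U^T U =
  [20, 21]
  [21, 31],
and U^T v = (22, 20).
Solve U^T U · c = U^T v for the coefficients: c = (262/179, -62/179). The projection is proj_W(v) = U c.
Check: (v - proj_W(v)) · u_1 = 0  (should be 0).
Check: (v - proj_W(v)) · u_2 = 0  (should be 0).
Result: proj_W(v) = (76/179, 662/179, -600/179, 76/179).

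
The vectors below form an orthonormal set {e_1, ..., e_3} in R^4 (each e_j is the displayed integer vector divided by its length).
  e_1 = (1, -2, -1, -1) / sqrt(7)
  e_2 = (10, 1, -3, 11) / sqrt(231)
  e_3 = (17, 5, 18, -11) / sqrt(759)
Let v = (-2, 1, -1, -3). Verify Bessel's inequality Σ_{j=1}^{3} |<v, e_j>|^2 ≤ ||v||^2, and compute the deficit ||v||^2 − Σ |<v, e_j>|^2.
Σ |<v, e_j>|^2 = 245/23; ||v||^2 = 15; deficit = 100/23

Write each e_j = u_j / sqrt(<u_j, u_j>) where u_j is the displayed integer vector. Then <v, e_j> = <v, u_j> / sqrt(<u_j, u_j>), so |<v, e_j>|^2 = <v, u_j>^2 / <u_j, u_j>.
Coefficients: <v, e_1> = 0/sqrt(7), <v, e_2> = -49/sqrt(231), <v, e_3> = -14/sqrt(759).
Square and sum: Σ |<v, e_j>|^2 = 245/23.
Compute ||v||^2 = v·v = 15.
Deficit = 15 − 245/23 = 100/23 ≥ 0, confirming Bessel's inequality. (The deficit equals ||v − Σ <v,e_j> e_j||^2, the squared distance from v to span{e_j}.)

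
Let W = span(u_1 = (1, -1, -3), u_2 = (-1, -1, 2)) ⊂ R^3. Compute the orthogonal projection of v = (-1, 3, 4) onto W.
proj_W(v) = (-1, 3, 4)

Set up U = [u_1 | ... | u_2] ∈ R^(3×2). The projector onto W = col(U) is P = U (U^T U)^(-1) U^T.
Compute U^T U =
  [11, -6]
  [-6, 6],
and U^T v = (-16, 6).
Solve U^T U · c = U^T v for the coefficients: c = (-2, -1). The projection is proj_W(v) = U c.
Check: (v - proj_W(v)) · u_1 = 0  (should be 0).
Check: (v - proj_W(v)) · u_2 = 0  (should be 0).
Result: proj_W(v) = (-1, 3, 4).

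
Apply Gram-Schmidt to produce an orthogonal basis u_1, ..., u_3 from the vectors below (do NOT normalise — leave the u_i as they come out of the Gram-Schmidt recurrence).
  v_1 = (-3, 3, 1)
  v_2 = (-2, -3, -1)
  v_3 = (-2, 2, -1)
Orthogonal basis:
  u_1 = (-3, 3, 1)
  u_2 = (-50/19, -45/19, -15/19)
  u_3 = (0, 1/2, -3/2)

Apply the Gram-Schmidt recurrence
  u_1 = v_1
  u_i = v_i − Σ_{j<i} ((v_i · u_j) / (u_j · u_j)) · u_j.

Step by step this gives:
  u_1 = (-3, 3, 1)
  u_2 = (-50/19, -45/19, -15/19)
  u_3 = (0, 1/2, -3/2)

Orthogonality check:
  u_2 · u_1 = 0 (should be 0)
  u_3 · u_1 = 0 (should be 0)
  u_3 · u_2 = 0 (should be 0)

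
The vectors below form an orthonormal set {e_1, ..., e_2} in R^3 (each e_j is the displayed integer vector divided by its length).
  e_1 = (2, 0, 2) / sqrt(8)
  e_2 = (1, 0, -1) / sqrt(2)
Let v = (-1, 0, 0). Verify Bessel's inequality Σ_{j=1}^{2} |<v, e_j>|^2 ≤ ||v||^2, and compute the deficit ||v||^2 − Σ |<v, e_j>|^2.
Σ |<v, e_j>|^2 = 1; ||v||^2 = 1; deficit = 0

Write each e_j = u_j / sqrt(<u_j, u_j>) where u_j is the displayed integer vector. Then <v, e_j> = <v, u_j> / sqrt(<u_j, u_j>), so |<v, e_j>|^2 = <v, u_j>^2 / <u_j, u_j>.
Coefficients: <v, e_1> = -2/sqrt(8), <v, e_2> = -1/sqrt(2).
Square and sum: Σ |<v, e_j>|^2 = 1.
Compute ||v||^2 = v·v = 1.
Deficit = 1 − 1 = 0 ≥ 0, confirming Bessel's inequality. (The deficit equals ||v − Σ <v,e_j> e_j||^2, the squared distance from v to span{e_j}.)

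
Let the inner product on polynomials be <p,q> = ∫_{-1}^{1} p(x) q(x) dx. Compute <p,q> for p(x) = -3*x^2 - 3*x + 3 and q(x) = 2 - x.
<p,q> = 10

Expand the product: p(x)·q(x) = 3*x^3 - 3*x^2 - 9*x + 6.
∫_{-1}^{1} of each monomial x^k gives [2/(k+1) if k even, 0 if k odd]. Integrating term-by-term (or equivalently evaluating the antiderivative F(x) = 3*x^4/4 - x^3 - 9*x^2/2 + 6*x at the endpoints):
  F(1) − F(−1) = 5/4 − (-35/4) = 10.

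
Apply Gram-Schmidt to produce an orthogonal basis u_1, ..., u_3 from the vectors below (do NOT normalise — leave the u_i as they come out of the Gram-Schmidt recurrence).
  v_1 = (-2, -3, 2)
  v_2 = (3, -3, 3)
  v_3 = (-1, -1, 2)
Orthogonal basis:
  u_1 = (-2, -3, 2)
  u_2 = (69/17, -24/17, 33/17)
  u_3 = (-1/6, 2/3, 5/6)

Apply the Gram-Schmidt recurrence
  u_1 = v_1
  u_i = v_i − Σ_{j<i} ((v_i · u_j) / (u_j · u_j)) · u_j.

Step by step this gives:
  u_1 = (-2, -3, 2)
  u_2 = (69/17, -24/17, 33/17)
  u_3 = (-1/6, 2/3, 5/6)

Orthogonality check:
  u_2 · u_1 = 0 (should be 0)
  u_3 · u_1 = 0 (should be 0)
  u_3 · u_2 = 0 (should be 0)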